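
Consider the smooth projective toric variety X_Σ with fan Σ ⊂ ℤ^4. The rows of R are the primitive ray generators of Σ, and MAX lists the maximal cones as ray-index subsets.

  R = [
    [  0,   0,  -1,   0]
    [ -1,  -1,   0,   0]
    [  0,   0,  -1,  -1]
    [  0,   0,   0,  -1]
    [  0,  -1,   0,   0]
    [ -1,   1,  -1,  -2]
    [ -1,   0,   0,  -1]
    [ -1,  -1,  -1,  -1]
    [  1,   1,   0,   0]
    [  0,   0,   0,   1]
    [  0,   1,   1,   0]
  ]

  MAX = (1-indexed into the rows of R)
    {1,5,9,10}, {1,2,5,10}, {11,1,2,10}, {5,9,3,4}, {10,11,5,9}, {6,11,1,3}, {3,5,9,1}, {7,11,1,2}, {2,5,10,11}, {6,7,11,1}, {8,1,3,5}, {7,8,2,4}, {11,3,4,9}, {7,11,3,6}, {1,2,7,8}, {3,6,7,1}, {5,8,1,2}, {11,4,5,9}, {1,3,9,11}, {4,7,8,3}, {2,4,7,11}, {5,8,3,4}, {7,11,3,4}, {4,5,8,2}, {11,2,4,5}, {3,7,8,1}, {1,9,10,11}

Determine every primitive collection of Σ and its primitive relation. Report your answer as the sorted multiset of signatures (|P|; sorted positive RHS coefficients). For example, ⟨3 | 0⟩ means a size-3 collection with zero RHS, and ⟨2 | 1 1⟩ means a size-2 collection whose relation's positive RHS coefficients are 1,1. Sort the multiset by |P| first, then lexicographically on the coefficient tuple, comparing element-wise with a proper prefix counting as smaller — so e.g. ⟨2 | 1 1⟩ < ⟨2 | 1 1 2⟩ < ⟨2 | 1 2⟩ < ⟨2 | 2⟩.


20 collections generate NE(X_Σ); each relation:

  {2,9}:  v_{2} + v_{9} = 0  →  sig = ⟨2 | 0⟩
  {4,10}:  v_{4} + v_{10} = 0  →  sig = ⟨2 | 0⟩
  {1,4}:  v_{1} + v_{4} = v_{3}  →  sig = ⟨2 | 1⟩
  {2,3}:  v_{2} + v_{3} = v_{8}  →  sig = ⟨2 | 1⟩
  {3,10}:  v_{3} + v_{10} = v_{1}  →  sig = ⟨2 | 1⟩
  {8,9}:  v_{8} + v_{9} = v_{3}  →  sig = ⟨2 | 1⟩
  {8,11}:  v_{8} + v_{11} = v_{7}  →  sig = ⟨2 | 1⟩
  {5,6}:  v_{5} + v_{6} = v_{3} + v_{7}  →  sig = ⟨2 | 1 1⟩
  {5,7}:  v_{5} + v_{7} = v_{2} + v_{4}  →  sig = ⟨2 | 1 1⟩
  {7,9}:  v_{7} + v_{9} = v_{3} + v_{11}  →  sig = ⟨2 | 1 1⟩
  {8,10}:  v_{8} + v_{10} = v_{1} + v_{2}  →  sig = ⟨2 | 1 1⟩
  {7,10}:  v_{7} + v_{10} = v_{1} + v_{2} + v_{11}  →  sig = ⟨2 | 1 1 1⟩
  {4,6}:  v_{4} + v_{6} = 2·v_{3} + v_{7} + v_{11}  →  sig = ⟨2 | 1 1 2⟩
  {6,8}:  v_{6} + v_{8} = v_{1} + v_{3} + 2·v_{7}  →  sig = ⟨2 | 1 1 2⟩
  {6,10}:  v_{6} + v_{10} = 2·v_{1} + v_{7} + v_{11}  →  sig = ⟨2 | 1 1 2⟩
  {2,6}:  v_{2} + v_{6} = v_{1} + 2·v_{7}  →  sig = ⟨2 | 1 2⟩
  {6,9}:  v_{6} + v_{9} = v_{1} + 2·v_{3} + 2·v_{11}  →  sig = ⟨2 | 1 2 2⟩
  {1,5,11}:  v_{1} + v_{5} + v_{11} = 0  →  sig = ⟨3 | 0⟩
  {3,5,11}:  v_{3} + v_{5} + v_{11} = v_{4}  →  sig = ⟨3 | 1⟩
  {1,3,7,11}:  v_{1} + v_{3} + v_{7} + v_{11} = v_{6}  →  sig = ⟨4 | 1⟩

Sorted signature multiset PRS(X):
    ⟨2 | 0⟩
    ⟨2 | 0⟩
    ⟨2 | 1⟩
    ⟨2 | 1⟩
    ⟨2 | 1⟩
    ⟨2 | 1⟩
    ⟨2 | 1⟩
    ⟨2 | 1 1⟩
    ⟨2 | 1 1⟩
    ⟨2 | 1 1⟩
    ⟨2 | 1 1⟩
    ⟨2 | 1 1 1⟩
    ⟨2 | 1 1 2⟩
    ⟨2 | 1 1 2⟩
    ⟨2 | 1 1 2⟩
    ⟨2 | 1 2⟩
    ⟨2 | 1 2 2⟩
    ⟨3 | 0⟩
    ⟨3 | 1⟩
    ⟨4 | 1⟩


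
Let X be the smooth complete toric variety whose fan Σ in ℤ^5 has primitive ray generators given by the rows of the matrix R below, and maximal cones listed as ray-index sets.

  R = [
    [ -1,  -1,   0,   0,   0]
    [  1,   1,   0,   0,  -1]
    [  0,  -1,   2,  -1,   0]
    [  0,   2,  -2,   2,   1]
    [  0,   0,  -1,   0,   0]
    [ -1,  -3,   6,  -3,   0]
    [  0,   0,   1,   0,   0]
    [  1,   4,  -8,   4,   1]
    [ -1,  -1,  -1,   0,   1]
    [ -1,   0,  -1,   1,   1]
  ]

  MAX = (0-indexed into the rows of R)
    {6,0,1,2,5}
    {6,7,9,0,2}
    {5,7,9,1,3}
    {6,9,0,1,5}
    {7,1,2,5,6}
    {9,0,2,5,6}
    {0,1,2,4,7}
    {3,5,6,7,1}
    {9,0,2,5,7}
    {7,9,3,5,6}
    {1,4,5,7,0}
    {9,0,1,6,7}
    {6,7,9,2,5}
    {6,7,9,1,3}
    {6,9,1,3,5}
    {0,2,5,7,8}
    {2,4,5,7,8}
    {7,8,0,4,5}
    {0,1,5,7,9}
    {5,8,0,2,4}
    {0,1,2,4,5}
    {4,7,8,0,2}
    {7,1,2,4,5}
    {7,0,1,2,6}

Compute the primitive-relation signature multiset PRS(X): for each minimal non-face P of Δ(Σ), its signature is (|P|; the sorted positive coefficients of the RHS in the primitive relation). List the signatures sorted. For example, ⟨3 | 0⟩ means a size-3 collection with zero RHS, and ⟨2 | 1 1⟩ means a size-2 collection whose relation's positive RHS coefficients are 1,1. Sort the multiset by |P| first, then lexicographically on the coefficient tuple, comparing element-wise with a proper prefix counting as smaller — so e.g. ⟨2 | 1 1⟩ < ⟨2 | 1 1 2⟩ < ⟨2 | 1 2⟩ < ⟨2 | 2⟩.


Minimal non-faces — 14 found among 10 rays, 24 max cones:

  P={4,6}:  v_{4} + v_{6} = 0 ; sig = ⟨2 | 0⟩
  P={1,8}:  v_{1} + v_{8} = v_{4} ; sig = ⟨2 | 1⟩
  P={3,8}:  v_{3} + v_{8} = v_{5} + v_{7} + v_{9} ; sig = ⟨2 | 1 1 1⟩
  P={4,9}:  v_{4} + v_{9} = v_{0} + v_{5} + v_{7} ; sig = ⟨2 | 1 1 1⟩
  P={3,4}:  v_{3} + v_{4} = v_{1} + v_{5} + v_{7} + v_{9} ; sig = ⟨2 | 1 1 1 1⟩
  P={6,8}:  v_{6} + v_{8} = v_{0} + v_{2} + v_{5} + v_{7} ; sig = ⟨2 | 1 1 1 1⟩
  P={2,3}:  v_{2} + v_{3} = v_{5} + 2·v_{6} + v_{7} ; sig = ⟨2 | 1 1 2⟩
  P={0,3}:  v_{0} + v_{3} = v_{1} + 2·v_{9} ; sig = ⟨2 | 1 2⟩
  P={8,9}:  v_{8} + v_{9} = 2·v_{0} + v_{2} + 2·v_{5} + 2·v_{7} ; sig = ⟨2 | 1 2 2 2⟩
  P={1,2,9}:  v_{1} + v_{2} + v_{9} = v_{6} ; sig = ⟨3 | 1⟩
  P={0,5,6,7}:  v_{0} + v_{5} + v_{6} + v_{7} = v_{9} ; sig = ⟨4 | 1⟩
  P={0,1,2,5,7}:  v_{0} + v_{1} + v_{2} + v_{5} + v_{7} = 0 ; sig = ⟨5 | 0⟩
  P={0,2,4,5,7}:  v_{0} + v_{2} + v_{4} + v_{5} + v_{7} = v_{8} ; sig = ⟨5 | 1⟩
  P={1,5,6,7,9}:  v_{1} + v_{5} + v_{6} + v_{7} + v_{9} = v_{3} ; sig = ⟨5 | 1⟩

Signatures (|P|; sorted positive RHS coefficients), sorted:
    |P|=2: 9 collections, coeffs (), (1), (1,1,1), (1,1,1), (1,1,1,1), (1,1,1,1), (1,1,2), (1,2), (1,2,2,2)
    |P|=3: 1 collection, coeffs (1)
    |P|=4: 1 collection, coeffs (1)
    |P|=5: 3 collections, coeffs (), (1), (1)


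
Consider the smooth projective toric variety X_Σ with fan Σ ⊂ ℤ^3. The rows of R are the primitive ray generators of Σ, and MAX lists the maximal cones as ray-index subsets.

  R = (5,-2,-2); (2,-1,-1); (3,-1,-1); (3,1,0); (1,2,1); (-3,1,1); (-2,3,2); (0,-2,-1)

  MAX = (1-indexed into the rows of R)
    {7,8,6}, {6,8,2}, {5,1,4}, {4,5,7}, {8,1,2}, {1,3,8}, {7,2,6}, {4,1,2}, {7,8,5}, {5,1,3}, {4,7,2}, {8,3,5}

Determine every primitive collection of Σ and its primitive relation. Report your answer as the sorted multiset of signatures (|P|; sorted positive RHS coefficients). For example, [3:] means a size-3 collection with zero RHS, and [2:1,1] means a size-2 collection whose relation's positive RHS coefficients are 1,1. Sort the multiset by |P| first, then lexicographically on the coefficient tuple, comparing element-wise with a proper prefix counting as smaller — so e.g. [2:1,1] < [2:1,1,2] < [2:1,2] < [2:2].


Δ(Σ) — 8 vertices, 12 min non-faces:

  P={3,6}:  v_{3} + v_{6} = 0  →  sig = [2:]
  P={1,6}:  v_{1} + v_{6} = v_{2}  →  sig = [2:1]
  P={1,7}:  v_{1} + v_{7} = v_{4}  →  sig = [2:1]
  P={2,3}:  v_{2} + v_{3} = v_{1}  →  sig = [2:1]
  P={2,5}:  v_{2} + v_{5} = v_{4}  →  sig = [2:1]
  P={3,7}:  v_{3} + v_{7} = v_{5}  →  sig = [2:1]
  P={4,8}:  v_{4} + v_{8} = v_{3}  →  sig = [2:1]
  P={5,6}:  v_{5} + v_{6} = v_{7}  →  sig = [2:1]
  P={3,4}:  v_{3} + v_{4} = v_{1} + v_{5}  →  sig = [2:1,1]
  P={4,6}:  v_{4} + v_{6} = v_{2} + v_{7}  →  sig = [2:1,1]
  P={2,7,8}:  v_{2} + v_{7} + v_{8} = 0  →  sig = [3:]
  P={1,5,8}:  v_{1} + v_{5} + v_{8} = 2·v_{3}  →  sig = [3:2]

Sorted signature multiset PRS(X):
    |P|=2: 10 collections, coeffs (), (1), (1), (1), (1), (1), (1), (1), (1,1), (1,1)
    |P|=3: 2 collections, coeffs (), (2)


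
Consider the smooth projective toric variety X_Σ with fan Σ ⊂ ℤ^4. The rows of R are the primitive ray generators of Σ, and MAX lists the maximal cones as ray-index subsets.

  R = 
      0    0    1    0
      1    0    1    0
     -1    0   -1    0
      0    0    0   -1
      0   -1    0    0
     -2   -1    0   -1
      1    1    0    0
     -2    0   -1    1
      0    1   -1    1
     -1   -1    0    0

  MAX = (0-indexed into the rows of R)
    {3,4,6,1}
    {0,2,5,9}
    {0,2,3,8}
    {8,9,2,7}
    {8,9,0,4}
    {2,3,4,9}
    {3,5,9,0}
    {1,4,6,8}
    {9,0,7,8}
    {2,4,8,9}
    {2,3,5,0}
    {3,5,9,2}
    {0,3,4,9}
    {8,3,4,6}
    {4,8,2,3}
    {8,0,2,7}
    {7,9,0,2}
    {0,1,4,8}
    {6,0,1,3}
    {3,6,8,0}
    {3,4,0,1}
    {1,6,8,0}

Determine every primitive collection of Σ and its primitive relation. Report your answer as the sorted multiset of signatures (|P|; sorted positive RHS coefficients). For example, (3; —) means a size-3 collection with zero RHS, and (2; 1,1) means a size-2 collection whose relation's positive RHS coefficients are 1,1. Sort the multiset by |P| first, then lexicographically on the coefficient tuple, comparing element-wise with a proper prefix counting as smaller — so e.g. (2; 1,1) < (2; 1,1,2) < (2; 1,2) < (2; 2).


Minimal non-faces — 20 found among 10 rays, 22 max cones:

  P = {1,2}:  v_{1} + v_{2} = 0  ⟹  sig = (2; —)
  P = {6,9}:  v_{6} + v_{9} = 0  ⟹  sig = (2; —)
  P = {1,9}:  v_{1} + v_{9} = v_{0} + v_{4}  ⟹  sig = (2; 1,1)
  P = {2,6}:  v_{2} + v_{6} = v_{3} + v_{8}  ⟹  sig = (2; 1,1)
  P = {1,5}:  v_{1} + v_{5} = v_{0} + v_{3} + v_{9}  ⟹  sig = (2; 1,1,1)
  P = {1,7}:  v_{1} + v_{7} = v_{0} + v_{8} + v_{9}  ⟹  sig = (2; 1,1,1)
  P = {5,6}:  v_{5} + v_{6} = v_{0} + v_{2} + v_{3}  ⟹  sig = (2; 1,1,1)
  P = {6,7}:  v_{6} + v_{7} = v_{0} + v_{2} + v_{8}  ⟹  sig = (2; 1,1,1)
  P = {3,7}:  v_{3} + v_{7} = v_{0} + 2·v_{2}  ⟹  sig = (2; 1,2)
  P = {4,5}:  v_{4} + v_{5} = v_{3} + 2·v_{9}  ⟹  sig = (2; 1,2)
  P = {4,7}:  v_{4} + v_{7} = v_{8} + 2·v_{9}  ⟹  sig = (2; 1,2)
  P = {5,8}:  v_{5} + v_{8} = v_{0} + 2·v_{2}  ⟹  sig = (2; 1,2)
  P = {5,7}:  v_{5} + v_{7} = 2·v_{0} + 3·v_{2} + v_{9}  ⟹  sig = (2; 1,2,3)
  P = {0,2,4}:  v_{0} + v_{2} + v_{4} = v_{9}  ⟹  sig = (3; 1)
  P = {0,4,6}:  v_{0} + v_{4} + v_{6} = v_{1}  ⟹  sig = (3; 1)
  P = {1,3,8}:  v_{1} + v_{3} + v_{8} = v_{6}  ⟹  sig = (3; 1)
  P = {3,8,9}:  v_{3} + v_{8} + v_{9} = v_{2}  ⟹  sig = (3; 1)
  P = {0,3,4,8}:  v_{0} + v_{3} + v_{4} + v_{8} = 0  ⟹  sig = (4; —)
  P = {0,2,3,9}:  v_{0} + v_{2} + v_{3} + v_{9} = v_{5}  ⟹  sig = (4; 1)
  P = {0,2,8,9}:  v_{0} + v_{2} + v_{8} + v_{9} = v_{7}  ⟹  sig = (4; 1)

so the primitive-relation signature multiset is
    (2; —)
    (2; —)
    (2; 1,1)
    (2; 1,1)
    (2; 1,1,1)
    (2; 1,1,1)
    (2; 1,1,1)
    (2; 1,1,1)
    (2; 1,2)
    (2; 1,2)
    (2; 1,2)
    (2; 1,2)
    (2; 1,2,3)
    (3; 1)
    (3; 1)
    (3; 1)
    (3; 1)
    (4; —)
    (4; 1)
    (4; 1)


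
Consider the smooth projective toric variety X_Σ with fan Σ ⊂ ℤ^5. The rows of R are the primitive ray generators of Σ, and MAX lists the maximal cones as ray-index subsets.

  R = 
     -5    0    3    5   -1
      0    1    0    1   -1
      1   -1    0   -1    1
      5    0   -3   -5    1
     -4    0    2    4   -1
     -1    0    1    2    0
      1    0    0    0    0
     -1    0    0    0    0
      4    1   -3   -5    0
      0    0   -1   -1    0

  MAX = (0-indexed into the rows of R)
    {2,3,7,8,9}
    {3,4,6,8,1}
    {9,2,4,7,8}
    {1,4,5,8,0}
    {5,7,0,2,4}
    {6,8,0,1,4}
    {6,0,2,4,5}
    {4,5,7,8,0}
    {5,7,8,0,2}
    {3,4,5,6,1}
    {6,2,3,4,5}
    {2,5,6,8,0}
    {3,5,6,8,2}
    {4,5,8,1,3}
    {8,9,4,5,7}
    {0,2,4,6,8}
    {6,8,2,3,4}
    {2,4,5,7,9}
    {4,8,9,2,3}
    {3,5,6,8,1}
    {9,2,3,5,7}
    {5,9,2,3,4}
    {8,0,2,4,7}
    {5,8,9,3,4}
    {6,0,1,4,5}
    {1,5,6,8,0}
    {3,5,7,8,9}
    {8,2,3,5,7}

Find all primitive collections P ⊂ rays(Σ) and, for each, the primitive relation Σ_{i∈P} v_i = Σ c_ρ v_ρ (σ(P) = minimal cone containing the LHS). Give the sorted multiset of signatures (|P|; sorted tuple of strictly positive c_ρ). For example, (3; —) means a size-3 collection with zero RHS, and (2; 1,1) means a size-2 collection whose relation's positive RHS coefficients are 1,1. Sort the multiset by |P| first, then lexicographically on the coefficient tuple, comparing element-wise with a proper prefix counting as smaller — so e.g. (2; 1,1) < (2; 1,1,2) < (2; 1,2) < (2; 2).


The 11 primitive collections of Σ (r=10, n=5):

  {0,3}:  v_{0} + v_{3} = 0  ⟹  sig = (2; —)
  {6,7}:  v_{6} + v_{7} = 0  ⟹  sig = (2; —)
  {1,2}:  v_{1} + v_{2} = v_{6}  ⟹  sig = (2; 1)
  {0,9}:  v_{0} + v_{9} = v_{4} + v_{7}  ⟹  sig = (2; 1,1)
  {6,9}:  v_{6} + v_{9} = v_{3} + v_{4}  ⟹  sig = (2; 1,1)
  {1,7}:  v_{1} + v_{7} = v_{4} + v_{5} + v_{8}  ⟹  sig = (2; 1,1,1)
  {1,9}:  v_{1} + v_{9} = v_{3} + 2·v_{4} + v_{5} + v_{8}  ⟹  sig = (2; 1,1,1,2)
  {3,4,7}:  v_{3} + v_{4} + v_{7} = v_{9}  ⟹  sig = (3; 1)
  {2,4,5,8}:  v_{2} + v_{4} + v_{5} + v_{8} = 0  ⟹  sig = (4; —)
  {4,5,6,8}:  v_{4} + v_{5} + v_{6} + v_{8} = v_{1}  ⟹  sig = (4; 1)
  {2,5,8,9}:  v_{2} + v_{5} + v_{8} + v_{9} = v_{3} + v_{7}  ⟹  sig = (4; 1,1)

so the primitive-relation signature multiset is
[(2; —), (2; —), (2; 1), (2; 1,1), (2; 1,1), (2; 1,1,1), (2; 1,1,1,2), (3; 1), (4; —), (4; 1), (4; 1,1)]


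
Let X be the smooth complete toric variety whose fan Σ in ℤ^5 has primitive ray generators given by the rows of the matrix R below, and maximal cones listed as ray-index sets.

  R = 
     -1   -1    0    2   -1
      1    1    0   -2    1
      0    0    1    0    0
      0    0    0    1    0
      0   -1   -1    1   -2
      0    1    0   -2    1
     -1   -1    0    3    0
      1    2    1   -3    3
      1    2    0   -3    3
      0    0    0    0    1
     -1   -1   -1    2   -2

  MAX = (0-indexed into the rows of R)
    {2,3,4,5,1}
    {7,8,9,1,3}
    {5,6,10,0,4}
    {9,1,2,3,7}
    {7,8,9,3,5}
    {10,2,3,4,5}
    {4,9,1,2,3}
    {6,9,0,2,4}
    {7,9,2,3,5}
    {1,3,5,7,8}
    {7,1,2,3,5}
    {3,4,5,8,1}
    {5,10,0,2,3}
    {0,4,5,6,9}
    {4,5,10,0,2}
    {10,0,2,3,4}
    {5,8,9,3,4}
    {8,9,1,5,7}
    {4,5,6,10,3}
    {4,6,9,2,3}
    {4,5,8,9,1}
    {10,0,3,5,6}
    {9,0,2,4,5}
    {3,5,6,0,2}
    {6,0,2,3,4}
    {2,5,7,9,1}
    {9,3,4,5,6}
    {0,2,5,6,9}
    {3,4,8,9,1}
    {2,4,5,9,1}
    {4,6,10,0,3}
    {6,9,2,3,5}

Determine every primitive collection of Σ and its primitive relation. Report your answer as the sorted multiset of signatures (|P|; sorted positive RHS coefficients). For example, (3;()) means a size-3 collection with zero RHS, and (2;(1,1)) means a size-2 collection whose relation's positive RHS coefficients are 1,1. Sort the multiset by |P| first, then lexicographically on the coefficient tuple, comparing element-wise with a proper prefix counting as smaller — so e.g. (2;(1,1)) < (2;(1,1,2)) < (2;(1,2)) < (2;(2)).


Δ(Σ) — 11 vertices, 18 min non-faces:

  • {0,1}:  v_{0} + v_{1} = 0 — sig = (2;())
  • {2,8}:  v_{2} + v_{8} = v_{7} — sig = (2;(1))
  • {4,7}:  v_{4} + v_{7} = v_{1} — sig = (2;(1))
  • {1,6}:  v_{1} + v_{6} = v_{3} + v_{9} — sig = (2;(1,1))
  • {7,10}:  v_{7} + v_{10} = v_{3} + v_{5} — sig = (2;(1,1))
  • {0,8}:  v_{0} + v_{8} = v_{3} + v_{5} + v_{9} — sig = (2;(1,1,1))
  • {1,10}:  v_{1} + v_{10} = v_{3} + v_{4} + v_{5} — sig = (2;(1,1,1))
  • {9,10}:  v_{9} + v_{10} = v_{4} + v_{5} + v_{6} — sig = (2;(1,1,1))
  • {0,7}:  v_{0} + v_{7} = v_{2} + v_{3} + v_{5} + v_{9} — sig = (2;(1,1,1,1))
  • {6,7}:  v_{6} + v_{7} = v_{2} + 2·v_{3} + v_{5} + 2·v_{9} — sig = (2;(1,1,2,2))
  • {8,10}:  v_{8} + v_{10} = 2·v_{3} + v_{4} + 2·v_{5} + v_{9} — sig = (2;(1,1,2,2))
  • {6,8}:  v_{6} + v_{8} = 2·v_{3} + v_{5} + 2·v_{9} — sig = (2;(1,2,2))
  • {0,3,9}:  v_{0} + v_{3} + v_{9} = v_{6} — sig = (3;(1))
  • {2,6,10}:  v_{2} + v_{6} + v_{10} = 2·v_{0} + v_{3} — sig = (3;(1,2))
  • {0,3,4,5}:  v_{0} + v_{3} + v_{4} + v_{5} = v_{10} — sig = (4;(1))
  • {1,3,5,9}:  v_{1} + v_{3} + v_{5} + v_{9} = v_{8} — sig = (4;(1))
  • {2,4,5,6}:  v_{2} + v_{4} + v_{5} + v_{6} = v_{0} — sig = (4;(1))
  • {2,3,4,5,9}:  v_{2} + v_{3} + v_{4} + v_{5} + v_{9} = 0 — sig = (5;())

Signatures (|P|; sorted positive RHS coefficients), sorted:
    |P|=2: 12 collections, coeffs (), (1), (1), (1,1), (1,1), (1,1,1), (1,1,1), (1,1,1), (1,1,1,1), (1,1,2,2), (1,1,2,2), (1,2,2)
    |P|=3: 2 collections, coeffs (1), (1,2)
    |P|=4: 3 collections, coeffs (1), (1), (1)
    |P|=5: 1 collection, coeffs ()


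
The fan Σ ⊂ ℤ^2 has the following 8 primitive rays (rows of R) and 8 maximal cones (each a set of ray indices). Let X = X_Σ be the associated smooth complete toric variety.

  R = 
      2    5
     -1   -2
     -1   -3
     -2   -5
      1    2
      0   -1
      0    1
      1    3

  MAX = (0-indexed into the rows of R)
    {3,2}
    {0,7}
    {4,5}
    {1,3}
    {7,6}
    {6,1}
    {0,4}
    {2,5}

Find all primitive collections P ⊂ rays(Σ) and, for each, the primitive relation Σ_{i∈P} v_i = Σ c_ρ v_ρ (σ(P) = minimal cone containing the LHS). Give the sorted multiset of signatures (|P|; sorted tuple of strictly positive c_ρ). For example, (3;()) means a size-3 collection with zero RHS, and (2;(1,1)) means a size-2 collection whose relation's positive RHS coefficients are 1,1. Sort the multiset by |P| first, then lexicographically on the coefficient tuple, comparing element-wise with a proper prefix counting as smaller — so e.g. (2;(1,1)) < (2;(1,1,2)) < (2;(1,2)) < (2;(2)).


Σ has 20 primitive collections:

  P = {0,3}:  v_{0} + v_{3} = 0  ⟹  sig = (2;())
  P = {1,4}:  v_{1} + v_{4} = 0  ⟹  sig = (2;())
  P = {2,7}:  v_{2} + v_{7} = 0  ⟹  sig = (2;())
  P = {5,6}:  v_{5} + v_{6} = 0  ⟹  sig = (2;())
  P = {0,1}:  v_{0} + v_{1} = v_{7}  ⟹  sig = (2;(1))
  P = {0,2}:  v_{0} + v_{2} = v_{4}  ⟹  sig = (2;(1))
  P = {1,2}:  v_{1} + v_{2} = v_{3}  ⟹  sig = (2;(1))
  P = {1,5}:  v_{1} + v_{5} = v_{2}  ⟹  sig = (2;(1))
  P = {1,7}:  v_{1} + v_{7} = v_{6}  ⟹  sig = (2;(1))
  P = {2,4}:  v_{2} + v_{4} = v_{5}  ⟹  sig = (2;(1))
  P = {2,6}:  v_{2} + v_{6} = v_{1}  ⟹  sig = (2;(1))
  P = {3,4}:  v_{3} + v_{4} = v_{2}  ⟹  sig = (2;(1))
  P = {3,7}:  v_{3} + v_{7} = v_{1}  ⟹  sig = (2;(1))
  P = {4,6}:  v_{4} + v_{6} = v_{7}  ⟹  sig = (2;(1))
  P = {4,7}:  v_{4} + v_{7} = v_{0}  ⟹  sig = (2;(1))
  P = {5,7}:  v_{5} + v_{7} = v_{4}  ⟹  sig = (2;(1))
  P = {0,5}:  v_{0} + v_{5} = 2·v_{4}  ⟹  sig = (2;(2))
  P = {0,6}:  v_{0} + v_{6} = 2·v_{7}  ⟹  sig = (2;(2))
  P = {3,5}:  v_{3} + v_{5} = 2·v_{2}  ⟹  sig = (2;(2))
  P = {3,6}:  v_{3} + v_{6} = 2·v_{1}  ⟹  sig = (2;(2))

Signatures (|P|; sorted positive RHS coefficients), sorted:
{ (2;()) ×4,  (2;(1)) ×12,  (2;(2)) ×4 }


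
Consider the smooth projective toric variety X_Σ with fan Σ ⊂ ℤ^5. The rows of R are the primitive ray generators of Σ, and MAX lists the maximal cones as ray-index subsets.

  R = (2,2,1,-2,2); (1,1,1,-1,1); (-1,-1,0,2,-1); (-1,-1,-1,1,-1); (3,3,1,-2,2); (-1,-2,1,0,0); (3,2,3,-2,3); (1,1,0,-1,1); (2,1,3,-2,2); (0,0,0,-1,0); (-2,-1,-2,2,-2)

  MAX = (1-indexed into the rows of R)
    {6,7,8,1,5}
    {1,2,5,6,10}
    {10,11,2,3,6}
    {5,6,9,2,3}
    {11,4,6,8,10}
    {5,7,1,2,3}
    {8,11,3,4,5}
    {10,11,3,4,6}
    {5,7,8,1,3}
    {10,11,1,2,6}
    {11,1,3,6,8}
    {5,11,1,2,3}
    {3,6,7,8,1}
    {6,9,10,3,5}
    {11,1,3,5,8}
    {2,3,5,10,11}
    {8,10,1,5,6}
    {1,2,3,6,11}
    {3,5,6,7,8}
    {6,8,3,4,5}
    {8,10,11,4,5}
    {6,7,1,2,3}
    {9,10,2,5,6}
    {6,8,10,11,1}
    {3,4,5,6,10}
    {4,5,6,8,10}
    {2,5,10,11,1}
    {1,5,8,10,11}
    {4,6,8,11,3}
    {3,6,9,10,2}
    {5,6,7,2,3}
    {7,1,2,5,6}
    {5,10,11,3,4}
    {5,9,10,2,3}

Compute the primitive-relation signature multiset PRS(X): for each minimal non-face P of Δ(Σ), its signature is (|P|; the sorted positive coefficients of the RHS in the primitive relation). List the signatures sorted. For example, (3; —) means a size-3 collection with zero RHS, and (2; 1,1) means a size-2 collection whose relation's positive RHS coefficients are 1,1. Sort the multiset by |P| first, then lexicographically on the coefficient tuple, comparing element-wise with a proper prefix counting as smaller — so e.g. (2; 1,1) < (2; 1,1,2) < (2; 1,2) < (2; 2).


16 collections generate NE(X_Σ); each relation:

  {2,4}:  v_{2} + v_{4} = 0  ⇒ sig = (2; —)
  {1,4}:  v_{1} + v_{4} = v_{8}  ⇒ sig = (2; 1)
  {2,8}:  v_{2} + v_{8} = v_{1}  ⇒ sig = (2; 1)
  {7,11}:  v_{7} + v_{11} = v_{1} + v_{3}  ⇒ sig = (2; 1,1)
  {7,10}:  v_{7} + v_{10} = v_{2} + v_{5} + v_{6}  ⇒ sig = (2; 1,1,1)
  {8,9}:  v_{8} + v_{9} = v_{2} + v_{5} + v_{6}  ⇒ sig = (2; 1,1,1)
  {9,11}:  v_{9} + v_{11} = v_{2} + v_{3} + v_{10}  ⇒ sig = (2; 1,1,1)
  {4,7}:  v_{4} + v_{7} = v_{3} + v_{5} + v_{6} + v_{8}  ⇒ sig = (2; 1,1,1,1)
  {4,9}:  v_{4} + v_{9} = v_{3} + v_{5} + v_{6} + v_{10}  ⇒ sig = (2; 1,1,1,1)
  {1,9}:  v_{1} + v_{9} = 2·v_{2} + v_{5} + v_{6}  ⇒ sig = (2; 1,1,2)
  {7,9}:  v_{7} + v_{9} = 2·v_{2} + v_{3} + 2·v_{5} + 2·v_{6}  ⇒ sig = (2; 1,2,2,2)
  {3,8,10}:  v_{3} + v_{8} + v_{10} = 0  ⇒ sig = (3; —)
  {5,6,11}:  v_{5} + v_{6} + v_{11} = 0  ⇒ sig = (3; —)
  {1,3,10}:  v_{1} + v_{3} + v_{10} = v_{2}  ⇒ sig = (3; 1)
  {1,3,5,6}:  v_{1} + v_{3} + v_{5} + v_{6} = v_{7}  ⇒ sig = (4; 1)
  {2,3,5,6,10}:  v_{2} + v_{3} + v_{5} + v_{6} + v_{10} = v_{9}  ⇒ sig = (5; 1)

Sorted signature multiset PRS(X):
{ (2; —),  (2; 1) ×2,  (2; 1,1),  (2; 1,1,1) ×3,  (2; 1,1,1,1) ×2,  (2; 1,1,2),  (2; 1,2,2,2),  (3; —) ×2,  (3; 1),  (4; 1),  (5; 1) }


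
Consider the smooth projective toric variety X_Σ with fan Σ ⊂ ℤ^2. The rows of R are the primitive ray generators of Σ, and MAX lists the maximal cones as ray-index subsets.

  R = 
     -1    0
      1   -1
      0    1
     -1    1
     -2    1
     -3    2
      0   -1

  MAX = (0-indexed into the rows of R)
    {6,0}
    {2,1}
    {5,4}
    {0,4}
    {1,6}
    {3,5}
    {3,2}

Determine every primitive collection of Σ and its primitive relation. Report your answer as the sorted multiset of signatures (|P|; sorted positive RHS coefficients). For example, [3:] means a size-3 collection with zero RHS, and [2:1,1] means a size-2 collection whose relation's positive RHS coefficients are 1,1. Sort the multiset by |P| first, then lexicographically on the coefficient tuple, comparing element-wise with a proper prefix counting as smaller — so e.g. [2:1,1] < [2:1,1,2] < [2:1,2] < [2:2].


Minimal non-faces — 14 found among 7 rays, 7 max cones:

  {1,3}:  v_{1} + v_{3} = 0  ⇒ sig = [2:]
  {2,6}:  v_{2} + v_{6} = 0  ⇒ sig = [2:]
  {0,1}:  v_{0} + v_{1} = v_{6}  ⇒ sig = [2:1]
  {0,2}:  v_{0} + v_{2} = v_{3}  ⇒ sig = [2:1]
  {0,3}:  v_{0} + v_{3} = v_{4}  ⇒ sig = [2:1]
  {1,4}:  v_{1} + v_{4} = v_{0}  ⇒ sig = [2:1]
  {1,5}:  v_{1} + v_{5} = v_{4}  ⇒ sig = [2:1]
  {3,4}:  v_{3} + v_{4} = v_{5}  ⇒ sig = [2:1]
  {3,6}:  v_{3} + v_{6} = v_{0}  ⇒ sig = [2:1]
  {5,6}:  v_{5} + v_{6} = v_{0} + v_{4}  ⇒ sig = [2:1,1]
  {0,5}:  v_{0} + v_{5} = 2·v_{4}  ⇒ sig = [2:2]
  {2,4}:  v_{2} + v_{4} = 2·v_{3}  ⇒ sig = [2:2]
  {4,6}:  v_{4} + v_{6} = 2·v_{0}  ⇒ sig = [2:2]
  {2,5}:  v_{2} + v_{5} = 3·v_{3}  ⇒ sig = [2:3]

Sorted signature multiset PRS(X):
    |P|=2: 14 collections, coeffs (), (), (1), (1), (1), (1), (1), (1), (1), (1,1), (2), (2), (2), (3)


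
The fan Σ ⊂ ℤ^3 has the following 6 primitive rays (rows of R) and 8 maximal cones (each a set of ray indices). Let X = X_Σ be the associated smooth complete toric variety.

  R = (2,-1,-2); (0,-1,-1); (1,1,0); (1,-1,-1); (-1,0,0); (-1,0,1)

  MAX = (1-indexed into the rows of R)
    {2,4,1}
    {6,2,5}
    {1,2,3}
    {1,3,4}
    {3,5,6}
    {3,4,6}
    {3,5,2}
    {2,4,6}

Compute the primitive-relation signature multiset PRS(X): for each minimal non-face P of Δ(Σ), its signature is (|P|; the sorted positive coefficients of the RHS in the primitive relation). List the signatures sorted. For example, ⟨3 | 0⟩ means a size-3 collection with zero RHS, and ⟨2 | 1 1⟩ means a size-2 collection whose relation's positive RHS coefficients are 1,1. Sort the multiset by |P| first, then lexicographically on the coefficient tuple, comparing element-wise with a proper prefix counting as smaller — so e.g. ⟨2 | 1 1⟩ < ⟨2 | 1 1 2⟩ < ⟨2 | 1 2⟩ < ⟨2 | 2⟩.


5 collections generate NE(X_Σ); each relation:

  P = {1,6}:  v_{1} + v_{6} = v_{4}  ⇒ sig = ⟨2 | 1⟩
  P = {4,5}:  v_{4} + v_{5} = v_{2}  ⇒ sig = ⟨2 | 1⟩
  P = {1,5}:  v_{1} + v_{5} = 2·v_{2} + v_{3}  ⇒ sig = ⟨2 | 1 2⟩
  P = {2,3,6}:  v_{2} + v_{3} + v_{6} = 0  ⇒ sig = ⟨3 | 0⟩
  P = {2,3,4}:  v_{2} + v_{3} + v_{4} = v_{1}  ⇒ sig = ⟨3 | 1⟩

Sorted signature multiset PRS(X):
    |P|=2: 3 collections, coeffs (1), (1), (1,2)
    |P|=3: 2 collections, coeffs (), (1)


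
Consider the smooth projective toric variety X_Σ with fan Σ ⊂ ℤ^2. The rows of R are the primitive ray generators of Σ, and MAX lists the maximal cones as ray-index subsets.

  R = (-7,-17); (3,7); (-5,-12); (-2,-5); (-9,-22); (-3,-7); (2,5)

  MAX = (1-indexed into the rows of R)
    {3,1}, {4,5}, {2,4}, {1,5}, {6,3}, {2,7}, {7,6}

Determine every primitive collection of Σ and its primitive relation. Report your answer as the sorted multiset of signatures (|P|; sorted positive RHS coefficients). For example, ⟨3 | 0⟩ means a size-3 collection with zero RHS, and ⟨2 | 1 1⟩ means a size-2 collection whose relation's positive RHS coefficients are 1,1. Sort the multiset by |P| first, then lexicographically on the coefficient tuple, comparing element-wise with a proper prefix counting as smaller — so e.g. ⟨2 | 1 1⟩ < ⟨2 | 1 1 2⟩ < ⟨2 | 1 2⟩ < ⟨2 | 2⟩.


The 14 primitive collections of Σ (r=7, n=2):

  P = {2,6}:  v_{2} + v_{6} = 0 — sig = ⟨2 | 0⟩
  P = {4,7}:  v_{4} + v_{7} = 0 — sig = ⟨2 | 0⟩
  P = {1,4}:  v_{1} + v_{4} = v_{5} — sig = ⟨2 | 1⟩
  P = {1,7}:  v_{1} + v_{7} = v_{3} — sig = ⟨2 | 1⟩
  P = {2,3}:  v_{2} + v_{3} = v_{4} — sig = ⟨2 | 1⟩
  P = {3,4}:  v_{3} + v_{4} = v_{1} — sig = ⟨2 | 1⟩
  P = {3,7}:  v_{3} + v_{7} = v_{6} — sig = ⟨2 | 1⟩
  P = {4,6}:  v_{4} + v_{6} = v_{3} — sig = ⟨2 | 1⟩
  P = {5,7}:  v_{5} + v_{7} = v_{1} — sig = ⟨2 | 1⟩
  P = {5,6}:  v_{5} + v_{6} = v_{1} + v_{3} — sig = ⟨2 | 1 1⟩
  P = {1,2}:  v_{1} + v_{2} = 2·v_{4} — sig = ⟨2 | 2⟩
  P = {1,6}:  v_{1} + v_{6} = 2·v_{3} — sig = ⟨2 | 2⟩
  P = {3,5}:  v_{3} + v_{5} = 2·v_{1} — sig = ⟨2 | 2⟩
  P = {2,5}:  v_{2} + v_{5} = 3·v_{4} — sig = ⟨2 | 3⟩

so the primitive-relation signature multiset is
    |P|=2: 14 collections, coeffs (), (), (1), (1), (1), (1), (1), (1), (1), (1,1), (2), (2), (2), (3)


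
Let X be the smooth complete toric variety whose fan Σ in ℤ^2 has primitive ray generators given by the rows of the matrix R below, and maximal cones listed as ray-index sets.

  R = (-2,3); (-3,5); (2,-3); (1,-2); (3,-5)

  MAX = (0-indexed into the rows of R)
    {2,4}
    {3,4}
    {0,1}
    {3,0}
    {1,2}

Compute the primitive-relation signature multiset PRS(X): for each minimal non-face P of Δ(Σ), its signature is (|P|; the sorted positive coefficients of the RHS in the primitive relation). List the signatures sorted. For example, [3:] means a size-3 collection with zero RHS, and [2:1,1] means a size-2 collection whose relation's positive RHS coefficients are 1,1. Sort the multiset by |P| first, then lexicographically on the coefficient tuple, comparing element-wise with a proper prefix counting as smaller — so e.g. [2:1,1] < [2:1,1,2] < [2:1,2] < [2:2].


Primitive collections (5):

  {0,2}:  v_{0} + v_{2} = 0  →  sig = [2:]
  {1,4}:  v_{1} + v_{4} = 0  →  sig = [2:]
  {0,4}:  v_{0} + v_{4} = v_{3}  →  sig = [2:1]
  {1,3}:  v_{1} + v_{3} = v_{0}  →  sig = [2:1]
  {2,3}:  v_{2} + v_{3} = v_{4}  →  sig = [2:1]

Signatures (|P|; sorted positive RHS coefficients), sorted:
    |P|=2: 5 collections, coeffs (), (), (1), (1), (1)


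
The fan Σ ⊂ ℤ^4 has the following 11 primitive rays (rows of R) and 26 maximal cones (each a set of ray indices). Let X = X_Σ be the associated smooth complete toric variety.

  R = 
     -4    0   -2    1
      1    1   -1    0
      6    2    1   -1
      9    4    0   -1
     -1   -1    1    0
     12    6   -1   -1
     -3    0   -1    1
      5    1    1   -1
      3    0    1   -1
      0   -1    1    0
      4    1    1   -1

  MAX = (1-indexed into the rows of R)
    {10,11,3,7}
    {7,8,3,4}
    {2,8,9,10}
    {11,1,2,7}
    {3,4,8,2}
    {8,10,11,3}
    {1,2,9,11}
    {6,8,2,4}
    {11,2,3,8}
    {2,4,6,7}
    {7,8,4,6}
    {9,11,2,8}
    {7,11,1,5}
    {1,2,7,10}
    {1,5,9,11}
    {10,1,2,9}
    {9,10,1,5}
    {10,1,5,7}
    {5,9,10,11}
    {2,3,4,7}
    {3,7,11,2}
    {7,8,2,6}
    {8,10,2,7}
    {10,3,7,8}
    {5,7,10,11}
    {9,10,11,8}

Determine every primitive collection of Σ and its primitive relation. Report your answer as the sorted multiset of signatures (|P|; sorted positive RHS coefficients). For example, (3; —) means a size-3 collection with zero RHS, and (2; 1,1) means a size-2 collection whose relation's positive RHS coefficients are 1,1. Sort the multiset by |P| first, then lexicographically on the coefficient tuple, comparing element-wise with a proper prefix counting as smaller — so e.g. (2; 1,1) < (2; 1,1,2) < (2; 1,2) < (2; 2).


|primitive collections| = 24. Relations:

  P = {2,5}:  v_{2} + v_{5} = 0  →  sig = (2; —)
  P = {7,9}:  v_{7} + v_{9} = 0  →  sig = (2; —)
  P = {1,8}:  v_{1} + v_{8} = v_{2}  →  sig = (2; 1)
  P = {3,9}:  v_{3} + v_{9} = v_{8} + v_{11}  →  sig = (2; 1,1)
  P = {5,8}:  v_{5} + v_{8} = v_{10} + v_{11}  →  sig = (2; 1,1)
  P = {1,3}:  v_{1} + v_{3} = v_{2} + v_{7} + v_{11}  →  sig = (2; 1,1,1)
  P = {4,5}:  v_{4} + v_{5} = v_{3} + v_{7} + v_{8}  →  sig = (2; 1,1,1)
  P = {4,9}:  v_{4} + v_{9} = v_{2} + v_{3} + v_{8}  →  sig = (2; 1,1,1)
  P = {5,6}:  v_{5} + v_{6} = v_{4} + v_{7} + v_{8}  →  sig = (2; 1,1,1)
  P = {6,9}:  v_{6} + v_{9} = v_{2} + v_{4} + v_{8}  →  sig = (2; 1,1,1)
  P = {6,11}:  v_{6} + v_{11} = v_{2} + v_{3} + v_{4}  →  sig = (2; 1,1,1)
  P = {1,4}:  v_{1} + v_{4} = 2·v_{2} + v_{3} + v_{7}  →  sig = (2; 1,1,2)
  P = {1,6}:  v_{1} + v_{6} = 2·v_{2} + v_{4} + v_{7}  →  sig = (2; 1,1,2)
  P = {3,5}:  v_{3} + v_{5} = v_{7} + v_{10} + 2·v_{11}  →  sig = (2; 1,1,2)
  P = {4,11}:  v_{4} + v_{11} = v_{2} + 2·v_{3}  →  sig = (2; 1,2)
  P = {6,10}:  v_{6} + v_{10} = v_{2} + 3·v_{7} + 4·v_{8}  →  sig = (2; 1,3,4)
  P = {3,6}:  v_{3} + v_{6} = 2·v_{4}  →  sig = (2; 2)
  P = {4,10}:  v_{4} + v_{10} = 2·v_{7} + 3·v_{8}  →  sig = (2; 2,3)
  P = {1,10,11}:  v_{1} + v_{10} + v_{11} = 0  →  sig = (3; —)
  P = {2,10,11}:  v_{2} + v_{10} + v_{11} = v_{8}  →  sig = (3; 1)
  P = {7,8,11}:  v_{7} + v_{8} + v_{11} = v_{3}  →  sig = (3; 1)
  P = {2,3,10}:  v_{2} + v_{3} + v_{10} = v_{7} + 2·v_{8}  →  sig = (3; 1,2)
  P = {2,3,7,8}:  v_{2} + v_{3} + v_{7} + v_{8} = v_{4}  →  sig = (4; 1)
  P = {2,4,7,8}:  v_{2} + v_{4} + v_{7} + v_{8} = v_{6}  →  sig = (4; 1)

so the primitive-relation signature multiset is
    (2; —)
    (2; —)
    (2; 1)
    (2; 1,1)
    (2; 1,1)
    (2; 1,1,1)
    (2; 1,1,1)
    (2; 1,1,1)
    (2; 1,1,1)
    (2; 1,1,1)
    (2; 1,1,1)
    (2; 1,1,2)
    (2; 1,1,2)
    (2; 1,1,2)
    (2; 1,2)
    (2; 1,3,4)
    (2; 2)
    (2; 2,3)
    (3; —)
    (3; 1)
    (3; 1)
    (3; 1,2)
    (4; 1)
    (4; 1)


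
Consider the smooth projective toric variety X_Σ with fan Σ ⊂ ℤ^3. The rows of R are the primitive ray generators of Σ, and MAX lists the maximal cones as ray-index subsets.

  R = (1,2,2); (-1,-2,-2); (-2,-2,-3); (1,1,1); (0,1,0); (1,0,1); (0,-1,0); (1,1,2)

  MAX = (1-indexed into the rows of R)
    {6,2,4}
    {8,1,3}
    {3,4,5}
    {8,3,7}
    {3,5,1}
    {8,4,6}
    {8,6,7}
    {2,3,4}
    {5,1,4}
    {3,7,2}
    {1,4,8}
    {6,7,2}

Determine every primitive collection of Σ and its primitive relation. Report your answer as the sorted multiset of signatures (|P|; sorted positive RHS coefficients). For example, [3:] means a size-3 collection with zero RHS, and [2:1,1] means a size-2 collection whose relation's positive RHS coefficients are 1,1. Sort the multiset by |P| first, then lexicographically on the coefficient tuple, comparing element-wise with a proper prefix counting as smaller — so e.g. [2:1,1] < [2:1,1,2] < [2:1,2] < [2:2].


|primitive collections| = 12. Relations:

  P={1,2}:  v_{1} + v_{2} = 0  →  sig = [2:]
  P={5,7}:  v_{5} + v_{7} = 0  →  sig = [2:]
  P={1,7}:  v_{1} + v_{7} = v_{8}  →  sig = [2:1]
  P={2,8}:  v_{2} + v_{8} = v_{7}  →  sig = [2:1]
  P={3,6}:  v_{3} + v_{6} = v_{2}  →  sig = [2:1]
  P={4,7}:  v_{4} + v_{7} = v_{6}  →  sig = [2:1]
  P={5,6}:  v_{5} + v_{6} = v_{4}  →  sig = [2:1]
  P={5,8}:  v_{5} + v_{8} = v_{1}  →  sig = [2:1]
  P={1,6}:  v_{1} + v_{6} = v_{4} + v_{8}  →  sig = [2:1,1]
  P={2,5}:  v_{2} + v_{5} = v_{3} + v_{4}  →  sig = [2:1,1]
  P={3,4,8}:  v_{3} + v_{4} + v_{8} = 0  →  sig = [3:]
  P={1,3,4}:  v_{1} + v_{3} + v_{4} = v_{5}  →  sig = [3:1]

so the primitive-relation signature multiset is
[[2:], [2:], [2:1], [2:1], [2:1], [2:1], [2:1], [2:1], [2:1,1], [2:1,1], [3:], [3:1]]


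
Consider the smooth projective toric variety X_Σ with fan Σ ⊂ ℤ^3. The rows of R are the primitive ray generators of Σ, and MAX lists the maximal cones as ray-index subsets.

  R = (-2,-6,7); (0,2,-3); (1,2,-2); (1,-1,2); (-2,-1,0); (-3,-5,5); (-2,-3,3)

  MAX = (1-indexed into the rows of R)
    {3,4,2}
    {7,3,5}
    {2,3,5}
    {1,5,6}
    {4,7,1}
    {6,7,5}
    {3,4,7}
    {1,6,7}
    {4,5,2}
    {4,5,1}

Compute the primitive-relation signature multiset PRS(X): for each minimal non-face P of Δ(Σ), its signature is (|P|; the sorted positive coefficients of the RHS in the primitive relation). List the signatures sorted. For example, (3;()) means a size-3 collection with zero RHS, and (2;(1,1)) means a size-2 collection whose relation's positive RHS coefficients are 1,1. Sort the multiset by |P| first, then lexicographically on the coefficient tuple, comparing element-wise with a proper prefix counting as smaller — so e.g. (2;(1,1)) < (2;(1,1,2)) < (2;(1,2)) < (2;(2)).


Δ(Σ) — 7 vertices, 9 min non-faces:

  {2,7}:  v_{2} + v_{7} = v_{5}  so sig = (2;(1))
  {3,6}:  v_{3} + v_{6} = v_{7}  so sig = (2;(1))
  {4,6}:  v_{4} + v_{6} = v_{1}  so sig = (2;(1))
  {1,3}:  v_{1} + v_{3} = v_{4} + v_{7}  so sig = (2;(1,1))
  {2,6}:  v_{2} + v_{6} = v_{4} + 2·v_{5}  so sig = (2;(1,2))
  {1,2}:  v_{1} + v_{2} = 2·v_{4} + 2·v_{5}  so sig = (2;(2,2))
  {3,4,5}:  v_{3} + v_{4} + v_{5} = 0  so sig = (3;())
  {4,5,7}:  v_{4} + v_{5} + v_{7} = v_{6}  so sig = (3;(1))
  {1,5,7}:  v_{1} + v_{5} + v_{7} = 2·v_{6}  so sig = (3;(2))

Signatures (|P|; sorted positive RHS coefficients), sorted:
[(2;(1)), (2;(1)), (2;(1)), (2;(1,1)), (2;(1,2)), (2;(2,2)), (3;()), (3;(1)), (3;(2))]


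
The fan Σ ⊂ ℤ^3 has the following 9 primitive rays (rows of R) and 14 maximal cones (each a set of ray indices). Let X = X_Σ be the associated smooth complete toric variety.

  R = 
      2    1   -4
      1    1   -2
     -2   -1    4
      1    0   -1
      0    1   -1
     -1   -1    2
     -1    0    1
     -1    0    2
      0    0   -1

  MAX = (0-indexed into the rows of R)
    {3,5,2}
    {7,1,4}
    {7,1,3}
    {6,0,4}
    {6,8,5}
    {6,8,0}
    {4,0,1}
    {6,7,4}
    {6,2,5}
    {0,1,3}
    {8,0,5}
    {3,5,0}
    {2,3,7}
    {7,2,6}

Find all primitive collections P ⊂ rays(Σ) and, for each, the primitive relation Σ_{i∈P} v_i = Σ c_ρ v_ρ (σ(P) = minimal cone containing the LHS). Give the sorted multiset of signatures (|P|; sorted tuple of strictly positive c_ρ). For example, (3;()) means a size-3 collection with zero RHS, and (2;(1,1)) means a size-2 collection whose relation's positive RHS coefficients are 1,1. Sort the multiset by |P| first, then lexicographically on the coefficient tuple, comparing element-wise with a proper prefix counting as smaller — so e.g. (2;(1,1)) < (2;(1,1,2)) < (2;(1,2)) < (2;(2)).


Σ has 16 primitive collections:

  P = {0,2}:  v_{0} + v_{2} = 0 ; sig = (2;())
  P = {1,5}:  v_{1} + v_{5} = 0 ; sig = (2;())
  P = {3,6}:  v_{3} + v_{6} = 0 ; sig = (2;())
  P = {0,7}:  v_{0} + v_{7} = v_{1} ; sig = (2;(1))
  P = {1,2}:  v_{1} + v_{2} = v_{7} ; sig = (2;(1))
  P = {1,6}:  v_{1} + v_{6} = v_{4} ; sig = (2;(1))
  P = {3,4}:  v_{3} + v_{4} = v_{1} ; sig = (2;(1))
  P = {4,5}:  v_{4} + v_{5} = v_{6} ; sig = (2;(1))
  P = {5,7}:  v_{5} + v_{7} = v_{2} ; sig = (2;(1))
  P = {7,8}:  v_{7} + v_{8} = v_{6} ; sig = (2;(1))
  P = {1,8}:  v_{1} + v_{8} = v_{0} + v_{6} ; sig = (2;(1,1))
  P = {2,4}:  v_{2} + v_{4} = v_{6} + v_{7} ; sig = (2;(1,1))
  P = {2,8}:  v_{2} + v_{8} = v_{5} + v_{6} ; sig = (2;(1,1))
  P = {3,8}:  v_{3} + v_{8} = v_{0} + v_{5} ; sig = (2;(1,1))
  P = {4,8}:  v_{4} + v_{8} = v_{0} + 2·v_{6} ; sig = (2;(1,2))
  P = {0,5,6}:  v_{0} + v_{5} + v_{6} = v_{8} ; sig = (3;(1))

Sorted signature multiset PRS(X):
    |P|=2: 15 collections, coeffs (), (), (), (1), (1), (1), (1), (1), (1), (1), (1,1), (1,1), (1,1), (1,1), (1,2)
    |P|=3: 1 collection, coeffs (1)


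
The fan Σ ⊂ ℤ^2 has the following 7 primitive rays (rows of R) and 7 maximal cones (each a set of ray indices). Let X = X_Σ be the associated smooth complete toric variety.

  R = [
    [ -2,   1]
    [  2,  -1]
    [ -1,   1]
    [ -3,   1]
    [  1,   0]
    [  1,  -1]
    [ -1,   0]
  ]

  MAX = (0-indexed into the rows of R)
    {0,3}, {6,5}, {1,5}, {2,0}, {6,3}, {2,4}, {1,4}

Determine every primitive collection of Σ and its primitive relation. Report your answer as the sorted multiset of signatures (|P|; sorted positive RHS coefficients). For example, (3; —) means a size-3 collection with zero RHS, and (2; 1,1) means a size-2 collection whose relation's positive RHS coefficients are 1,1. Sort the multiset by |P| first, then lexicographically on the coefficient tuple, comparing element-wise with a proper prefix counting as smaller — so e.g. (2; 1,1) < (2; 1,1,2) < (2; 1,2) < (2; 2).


Σ has 14 primitive collections:

  P = {0,1}:  v_{0} + v_{1} = 0  ⇒ sig = (2; —)
  P = {2,5}:  v_{2} + v_{5} = 0  ⇒ sig = (2; —)
  P = {4,6}:  v_{4} + v_{6} = 0  ⇒ sig = (2; —)
  P = {0,4}:  v_{0} + v_{4} = v_{2}  ⇒ sig = (2; 1)
  P = {0,5}:  v_{0} + v_{5} = v_{6}  ⇒ sig = (2; 1)
  P = {0,6}:  v_{0} + v_{6} = v_{3}  ⇒ sig = (2; 1)
  P = {1,2}:  v_{1} + v_{2} = v_{4}  ⇒ sig = (2; 1)
  P = {1,3}:  v_{1} + v_{3} = v_{6}  ⇒ sig = (2; 1)
  P = {1,6}:  v_{1} + v_{6} = v_{5}  ⇒ sig = (2; 1)
  P = {2,6}:  v_{2} + v_{6} = v_{0}  ⇒ sig = (2; 1)
  P = {3,4}:  v_{3} + v_{4} = v_{0}  ⇒ sig = (2; 1)
  P = {4,5}:  v_{4} + v_{5} = v_{1}  ⇒ sig = (2; 1)
  P = {2,3}:  v_{2} + v_{3} = 2·v_{0}  ⇒ sig = (2; 2)
  P = {3,5}:  v_{3} + v_{5} = 2·v_{6}  ⇒ sig = (2; 2)

Signatures (|P|; sorted positive RHS coefficients), sorted:
{ (2; —) ×3,  (2; 1) ×9,  (2; 2) ×2 }


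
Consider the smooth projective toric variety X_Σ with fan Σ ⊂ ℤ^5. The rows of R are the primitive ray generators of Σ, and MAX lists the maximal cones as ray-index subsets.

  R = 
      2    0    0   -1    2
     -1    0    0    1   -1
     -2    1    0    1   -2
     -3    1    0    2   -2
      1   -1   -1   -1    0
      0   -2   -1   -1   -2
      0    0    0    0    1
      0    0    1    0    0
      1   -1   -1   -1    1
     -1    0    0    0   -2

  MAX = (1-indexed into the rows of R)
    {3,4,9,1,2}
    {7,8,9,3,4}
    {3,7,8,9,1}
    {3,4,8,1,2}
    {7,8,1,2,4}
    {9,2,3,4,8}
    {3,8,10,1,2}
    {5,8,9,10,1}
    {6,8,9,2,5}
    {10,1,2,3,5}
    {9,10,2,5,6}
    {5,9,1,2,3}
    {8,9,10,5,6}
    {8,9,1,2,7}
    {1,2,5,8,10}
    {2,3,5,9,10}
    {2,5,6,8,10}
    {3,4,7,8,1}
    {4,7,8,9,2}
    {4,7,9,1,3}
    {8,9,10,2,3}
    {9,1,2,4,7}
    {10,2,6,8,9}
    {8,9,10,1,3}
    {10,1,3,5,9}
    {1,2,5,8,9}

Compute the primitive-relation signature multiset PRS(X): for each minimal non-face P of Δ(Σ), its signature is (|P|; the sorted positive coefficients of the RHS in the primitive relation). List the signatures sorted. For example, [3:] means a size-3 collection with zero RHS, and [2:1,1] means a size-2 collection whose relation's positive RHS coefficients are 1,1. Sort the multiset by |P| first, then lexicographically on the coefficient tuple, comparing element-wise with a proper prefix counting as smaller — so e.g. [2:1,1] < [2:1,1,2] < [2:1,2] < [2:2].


Δ(Σ) — 10 vertices, 14 min non-faces:

  {5,7}:  v_{5} + v_{7} = v_{9}  →  sig = [2:1]
  {4,5}:  v_{4} + v_{5} = v_{2} + v_{3} + v_{9}  →  sig = [2:1,1,1]
  {7,10}:  v_{7} + v_{10} = v_{3} + v_{8} + v_{9}  →  sig = [2:1,1,1]
  {4,10}:  v_{4} + v_{10} = v_{2} + 2·v_{3} + v_{8} + v_{9}  →  sig = [2:1,1,1,2]
  {6,7}:  v_{6} + v_{7} = v_{2} + v_{8} + 2·v_{9} + v_{10}  →  sig = [2:1,1,1,2]
  {4,6}:  v_{4} + v_{6} = 2·v_{2} + v_{3} + v_{8} + 2·v_{9} + v_{10}  →  sig = [2:1,1,1,2,2]
  {3,6}:  v_{3} + v_{6} = v_{2} + v_{9} + 2·v_{10}  →  sig = [2:1,1,2]
  {1,6}:  v_{1} + v_{6} = 2·v_{5} + v_{8}  →  sig = [2:1,2]
  {2,3,7}:  v_{2} + v_{3} + v_{7} = v_{4}  →  sig = [3:1]
  {3,5,8}:  v_{3} + v_{5} + v_{8} = v_{10}  →  sig = [3:1]
  {1,2,9,10}:  v_{1} + v_{2} + v_{9} + v_{10} = v_{5}  →  sig = [4:1]
  {1,4,8,9}:  v_{1} + v_{4} + v_{8} + v_{9} = v_{7}  →  sig = [4:1]
  {1,2,3,8,9}:  v_{1} + v_{2} + v_{3} + v_{8} + v_{9} = 0  →  sig = [5:]
  {2,5,8,9,10}:  v_{2} + v_{5} + v_{8} + v_{9} + v_{10} = v_{6}  →  sig = [5:1]

Sorted signature multiset PRS(X):
    [2:1]
    [2:1,1,1]
    [2:1,1,1]
    [2:1,1,1,2]
    [2:1,1,1,2]
    [2:1,1,1,2,2]
    [2:1,1,2]
    [2:1,2]
    [3:1]
    [3:1]
    [4:1]
    [4:1]
    [5:]
    [5:1]
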